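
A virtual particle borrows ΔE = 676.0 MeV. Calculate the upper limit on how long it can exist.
4.868 × 10^-25 s

Using the energy-time uncertainty principle:
ΔEΔt ≥ ℏ/2

For a virtual particle borrowing energy ΔE, the maximum lifetime is:
Δt_max = ℏ/(2ΔE)

Converting energy:
ΔE = 676.0 MeV = 1.083e-10 J

Δt_max = (1.055e-34 J·s) / (2 × 1.083e-10 J)
Δt_max = 4.868e-25 s = 4.868 × 10^-25 s

Virtual particles with higher borrowed energy exist for shorter times.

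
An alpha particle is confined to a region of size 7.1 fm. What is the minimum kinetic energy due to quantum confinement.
25.904 keV

Using the uncertainty principle:

1. Position uncertainty: Δx ≈ 7.100e-15 m
2. Minimum momentum uncertainty: Δp = ℏ/(2Δx) = 7.427e-21 kg·m/s
3. Minimum kinetic energy:
   KE = (Δp)²/(2m) = (7.427e-21)²/(2 × 6.645e-27 kg)
   KE = 4.150e-15 J = 25.904 keV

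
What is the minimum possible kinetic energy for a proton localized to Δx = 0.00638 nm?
127.442 meV

Localizing a particle requires giving it sufficient momentum uncertainty:

1. From uncertainty principle: Δp ≥ ℏ/(2Δx)
   Δp_min = (1.055e-34 J·s) / (2 × 6.380e-12 m)
   Δp_min = 8.265e-24 kg·m/s

2. This momentum uncertainty corresponds to kinetic energy:
   KE ≈ (Δp)²/(2m) = (8.265e-24)²/(2 × 1.673e-27 kg)
   KE = 2.042e-20 J = 127.442 meV

Tighter localization requires more energy.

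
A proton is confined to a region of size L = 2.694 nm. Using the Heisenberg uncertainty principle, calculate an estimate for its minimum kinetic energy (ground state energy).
714.758 neV

Using the uncertainty principle to estimate ground state energy:

1. The position uncertainty is approximately the confinement size:
   Δx ≈ L = 2.694e-09 m

2. From ΔxΔp ≥ ℏ/2, the minimum momentum uncertainty is:
   Δp ≈ ℏ/(2L) = 1.957e-26 kg·m/s

3. The kinetic energy is approximately:
   KE ≈ (Δp)²/(2m) = (1.957e-26)²/(2 × 1.673e-27 kg)
   KE ≈ 1.145e-25 J = 714.758 neV

This is an order-of-magnitude estimate of the ground state energy.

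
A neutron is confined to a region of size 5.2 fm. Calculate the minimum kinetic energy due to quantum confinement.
191.580 keV

Using the uncertainty principle:

1. Position uncertainty: Δx ≈ 5.200e-15 m
2. Minimum momentum uncertainty: Δp = ℏ/(2Δx) = 1.014e-20 kg·m/s
3. Minimum kinetic energy:
   KE = (Δp)²/(2m) = (1.014e-20)²/(2 × 1.675e-27 kg)
   KE = 3.069e-14 J = 191.580 keV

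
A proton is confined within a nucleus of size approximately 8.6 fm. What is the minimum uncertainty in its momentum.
6.131 × 10^-21 kg·m/s

Using the Heisenberg uncertainty principle:
ΔxΔp ≥ ℏ/2

With Δx ≈ L = 8.600e-15 m (the confinement size):
Δp_min = ℏ/(2Δx)
Δp_min = (1.055e-34 J·s) / (2 × 8.600e-15 m)
Δp_min = 6.131e-21 kg·m/s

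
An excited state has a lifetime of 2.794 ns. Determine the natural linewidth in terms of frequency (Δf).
28.482 MHz

Using the energy-time uncertainty principle and E = hf:
ΔEΔt ≥ ℏ/2
hΔf·Δt ≥ ℏ/2

The minimum frequency uncertainty is:
Δf = ℏ/(2hτ) = 1/(4πτ)
Δf = 1/(4π × 2.794e-09 s)
Δf = 2.848e+07 Hz = 28.482 MHz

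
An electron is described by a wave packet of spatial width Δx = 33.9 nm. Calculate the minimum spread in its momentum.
1.555 × 10^-27 kg·m/s

For a wave packet, the spatial width Δx and momentum spread Δp are related by the uncertainty principle:
ΔxΔp ≥ ℏ/2

The minimum momentum spread is:
Δp_min = ℏ/(2Δx)
Δp_min = (1.055e-34 J·s) / (2 × 3.390e-08 m)
Δp_min = 1.555e-27 kg·m/s

A wave packet cannot have both a well-defined position and well-defined momentum.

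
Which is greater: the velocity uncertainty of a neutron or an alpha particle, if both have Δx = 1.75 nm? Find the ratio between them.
The neutron has the larger minimum velocity uncertainty, by a ratio of 4.0.

For both particles, Δp_min = ℏ/(2Δx) = 3.013e-26 kg·m/s (same for both).

The velocity uncertainty is Δv = Δp/m:
- neutron: Δv = 3.013e-26 / 1.675e-27 = 1.799e+01 m/s = 17.989 m/s
- alpha particle: Δv = 3.013e-26 / 6.645e-27 = 4.535e+00 m/s = 4.535 m/s

Ratio: 1.799e+01 / 4.535e+00 = 4.0

The lighter particle has larger velocity uncertainty because Δv ∝ 1/m.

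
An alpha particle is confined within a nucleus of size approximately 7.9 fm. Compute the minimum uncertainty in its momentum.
6.675 × 10^-21 kg·m/s

Using the Heisenberg uncertainty principle:
ΔxΔp ≥ ℏ/2

With Δx ≈ L = 7.900e-15 m (the confinement size):
Δp_min = ℏ/(2Δx)
Δp_min = (1.055e-34 J·s) / (2 × 7.900e-15 m)
Δp_min = 6.675e-21 kg·m/s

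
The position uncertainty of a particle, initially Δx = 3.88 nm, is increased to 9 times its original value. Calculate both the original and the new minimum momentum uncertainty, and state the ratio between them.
Original Δp_min = 1.359 × 10^-26 kg·m/s; new Δp'_min = 1.510 × 10^-27 kg·m/s; ratio Δp'_min/Δp_min = 1/9.

From the uncertainty principle ΔxΔp ≥ ℏ/2, the minimum momentum uncertainty is Δp_min = ℏ/(2Δx).

Original (Δx = 3.88 nm = 3.880e-09 m):
Δp_min = (1.055e-34 J·s)/(2 × 3.880e-09 m) = 1.359e-26 kg·m/s

When Δx → 9Δx:
Δp'_min = ℏ/(2 × 9Δx) = (1/9) × ℏ/(2Δx) = (1/9) × Δp_min
Δp'_min = 1/9 × 1.359e-26 kg·m/s = 1.510e-27 kg·m/s

Since Δp_min ∝ 1/Δx, when Δx is increased to 9 times its original value, Δp_min decreases to 1/9 of its original value.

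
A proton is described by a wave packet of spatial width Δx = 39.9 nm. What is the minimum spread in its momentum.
1.322 × 10^-27 kg·m/s

For a wave packet, the spatial width Δx and momentum spread Δp are related by the uncertainty principle:
ΔxΔp ≥ ℏ/2

The minimum momentum spread is:
Δp_min = ℏ/(2Δx)
Δp_min = (1.055e-34 J·s) / (2 × 3.990e-08 m)
Δp_min = 1.322e-27 kg·m/s

A wave packet cannot have both a well-defined position and well-defined momentum.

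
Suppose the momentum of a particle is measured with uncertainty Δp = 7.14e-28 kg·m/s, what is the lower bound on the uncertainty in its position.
73.850 nm

Using the Heisenberg uncertainty principle:
ΔxΔp ≥ ℏ/2

The minimum uncertainty in position is:
Δx_min = ℏ/(2Δp)
Δx_min = (1.055e-34 J·s) / (2 × 7.140e-28 kg·m/s)
Δx_min = 7.385e-08 m = 73.850 nm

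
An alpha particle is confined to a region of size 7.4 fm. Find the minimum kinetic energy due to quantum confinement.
23.846 keV

Using the uncertainty principle:

1. Position uncertainty: Δx ≈ 7.400e-15 m
2. Minimum momentum uncertainty: Δp = ℏ/(2Δx) = 7.125e-21 kg·m/s
3. Minimum kinetic energy:
   KE = (Δp)²/(2m) = (7.125e-21)²/(2 × 6.645e-27 kg)
   KE = 3.821e-15 J = 23.846 keV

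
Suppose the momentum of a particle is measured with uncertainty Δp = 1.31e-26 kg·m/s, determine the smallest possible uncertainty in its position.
4.025 nm

Using the Heisenberg uncertainty principle:
ΔxΔp ≥ ℏ/2

The minimum uncertainty in position is:
Δx_min = ℏ/(2Δp)
Δx_min = (1.055e-34 J·s) / (2 × 1.310e-26 kg·m/s)
Δx_min = 4.025e-09 m = 4.025 nm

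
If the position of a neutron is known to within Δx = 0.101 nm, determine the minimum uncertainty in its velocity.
311.694 m/s

Using the Heisenberg uncertainty principle and Δp = mΔv:
ΔxΔp ≥ ℏ/2
Δx(mΔv) ≥ ℏ/2

The minimum uncertainty in velocity is:
Δv_min = ℏ/(2mΔx)
Δv_min = (1.055e-34 J·s) / (2 × 1.675e-27 kg × 1.010e-10 m)
Δv_min = 3.117e+02 m/s = 311.694 m/s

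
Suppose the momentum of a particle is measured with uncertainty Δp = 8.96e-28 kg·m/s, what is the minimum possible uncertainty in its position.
58.849 nm

Using the Heisenberg uncertainty principle:
ΔxΔp ≥ ℏ/2

The minimum uncertainty in position is:
Δx_min = ℏ/(2Δp)
Δx_min = (1.055e-34 J·s) / (2 × 8.960e-28 kg·m/s)
Δx_min = 5.885e-08 m = 58.849 nm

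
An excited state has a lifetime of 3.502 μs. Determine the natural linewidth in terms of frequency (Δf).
22.723 kHz

Using the energy-time uncertainty principle and E = hf:
ΔEΔt ≥ ℏ/2
hΔf·Δt ≥ ℏ/2

The minimum frequency uncertainty is:
Δf = ℏ/(2hτ) = 1/(4πτ)
Δf = 1/(4π × 3.502e-06 s)
Δf = 2.272e+04 Hz = 22.723 kHz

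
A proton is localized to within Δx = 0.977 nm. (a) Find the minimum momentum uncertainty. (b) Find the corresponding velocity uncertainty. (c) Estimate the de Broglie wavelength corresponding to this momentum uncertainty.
(a) Δp_min = 5.397 × 10^-26 kg·m/s
(b) Δv_min = 32.267 m/s
(c) λ_dB = 12.277 nm

Step-by-step:

(a) From the uncertainty principle:
Δp_min = ℏ/(2Δx) = (1.055e-34 J·s)/(2 × 9.770e-10 m) = 5.397e-26 kg·m/s

(b) The velocity uncertainty:
Δv = Δp/m = (5.397e-26 kg·m/s)/(1.673e-27 kg) = 3.227e+01 m/s = 32.267 m/s

(c) The de Broglie wavelength for this momentum:
λ = h/p = (6.626e-34 J·s)/(5.397e-26 kg·m/s) = 1.228e-08 m = 12.277 nm

Note: The de Broglie wavelength is comparable to the localization size, as expected from wave-particle duality.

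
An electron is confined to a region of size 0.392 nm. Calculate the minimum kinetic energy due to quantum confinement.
61.986 meV

Using the uncertainty principle:

1. Position uncertainty: Δx ≈ 3.920e-10 m
2. Minimum momentum uncertainty: Δp = ℏ/(2Δx) = 1.345e-25 kg·m/s
3. Minimum kinetic energy:
   KE = (Δp)²/(2m) = (1.345e-25)²/(2 × 9.109e-31 kg)
   KE = 9.931e-21 J = 61.986 meV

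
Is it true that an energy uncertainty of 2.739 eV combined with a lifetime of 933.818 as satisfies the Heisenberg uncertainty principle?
Yes, it satisfies the uncertainty relation.

Calculate the product ΔEΔt:
ΔE = 2.739 eV = 4.388e-19 J
ΔEΔt = (4.388e-19 J) × (9.338e-16 s)
ΔEΔt = 4.098e-34 J·s

Compare to the minimum allowed value ℏ/2:
ℏ/2 = 5.273e-35 J·s

Since ΔEΔt = 4.098e-34 J·s ≥ 5.273e-35 J·s = ℏ/2,
this satisfies the uncertainty relation.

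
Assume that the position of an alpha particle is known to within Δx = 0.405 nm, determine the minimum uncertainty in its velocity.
19.594 m/s

Using the Heisenberg uncertainty principle and Δp = mΔv:
ΔxΔp ≥ ℏ/2
Δx(mΔv) ≥ ℏ/2

The minimum uncertainty in velocity is:
Δv_min = ℏ/(2mΔx)
Δv_min = (1.055e-34 J·s) / (2 × 6.645e-27 kg × 4.050e-10 m)
Δv_min = 1.959e+01 m/s = 19.594 m/s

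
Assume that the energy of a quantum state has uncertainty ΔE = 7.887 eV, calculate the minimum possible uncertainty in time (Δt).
41.728 as

Using the energy-time uncertainty principle:
ΔEΔt ≥ ℏ/2

The minimum uncertainty in time is:
Δt_min = ℏ/(2ΔE)
Δt_min = (1.055e-34 J·s) / (2 × 1.264e-18 J)
Δt_min = 4.173e-17 s = 41.728 as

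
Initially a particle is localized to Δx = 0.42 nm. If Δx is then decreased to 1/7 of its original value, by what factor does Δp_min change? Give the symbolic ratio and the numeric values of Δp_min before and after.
Original Δp_min = 1.255 × 10^-25 kg·m/s; new Δp'_min = 8.788 × 10^-25 kg·m/s; ratio Δp'_min/Δp_min = 7.

From the uncertainty principle ΔxΔp ≥ ℏ/2, the minimum momentum uncertainty is Δp_min = ℏ/(2Δx).

Original (Δx = 0.42 nm = 4.200e-10 m):
Δp_min = (1.055e-34 J·s)/(2 × 4.200e-10 m) = 1.255e-25 kg·m/s

When Δx → (1/7)Δx:
Δp'_min = ℏ/(2 × (1/7)Δx) = 7 × ℏ/(2Δx) = 7 × Δp_min
Δp'_min = 7 × 1.255e-25 kg·m/s = 8.788e-25 kg·m/s

Since Δp_min ∝ 1/Δx, when Δx is decreased to 1/7 of its original value, Δp_min increases to 7 times its original value.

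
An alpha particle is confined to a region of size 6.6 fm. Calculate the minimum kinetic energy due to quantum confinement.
29.977 keV

Using the uncertainty principle:

1. Position uncertainty: Δx ≈ 6.600e-15 m
2. Minimum momentum uncertainty: Δp = ℏ/(2Δx) = 7.989e-21 kg·m/s
3. Minimum kinetic energy:
   KE = (Δp)²/(2m) = (7.989e-21)²/(2 × 6.645e-27 kg)
   KE = 4.803e-15 J = 29.977 keV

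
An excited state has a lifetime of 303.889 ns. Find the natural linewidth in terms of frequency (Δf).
261.864 kHz

Using the energy-time uncertainty principle and E = hf:
ΔEΔt ≥ ℏ/2
hΔf·Δt ≥ ℏ/2

The minimum frequency uncertainty is:
Δf = ℏ/(2hτ) = 1/(4πτ)
Δf = 1/(4π × 3.039e-07 s)
Δf = 2.619e+05 Hz = 261.864 kHz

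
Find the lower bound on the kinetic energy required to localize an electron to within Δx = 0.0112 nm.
75.932 eV

Localizing a particle requires giving it sufficient momentum uncertainty:

1. From uncertainty principle: Δp ≥ ℏ/(2Δx)
   Δp_min = (1.055e-34 J·s) / (2 × 1.120e-11 m)
   Δp_min = 4.708e-24 kg·m/s

2. This momentum uncertainty corresponds to kinetic energy:
   KE ≈ (Δp)²/(2m) = (4.708e-24)²/(2 × 9.109e-31 kg)
   KE = 1.217e-17 J = 75.932 eV

Tighter localization requires more energy.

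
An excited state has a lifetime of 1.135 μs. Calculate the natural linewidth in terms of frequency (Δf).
70.112 kHz

Using the energy-time uncertainty principle and E = hf:
ΔEΔt ≥ ℏ/2
hΔf·Δt ≥ ℏ/2

The minimum frequency uncertainty is:
Δf = ℏ/(2hτ) = 1/(4πτ)
Δf = 1/(4π × 1.135e-06 s)
Δf = 7.011e+04 Hz = 70.112 kHz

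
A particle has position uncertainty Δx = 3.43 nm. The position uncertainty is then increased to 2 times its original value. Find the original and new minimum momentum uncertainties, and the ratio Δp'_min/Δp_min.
Original Δp_min = 1.537 × 10^-26 kg·m/s; new Δp'_min = 7.686 × 10^-27 kg·m/s; ratio Δp'_min/Δp_min = 1/2.

From the uncertainty principle ΔxΔp ≥ ℏ/2, the minimum momentum uncertainty is Δp_min = ℏ/(2Δx).

Original (Δx = 3.43 nm = 3.430e-09 m):
Δp_min = (1.055e-34 J·s)/(2 × 3.430e-09 m) = 1.537e-26 kg·m/s

When Δx → 2Δx:
Δp'_min = ℏ/(2 × 2Δx) = (1/2) × ℏ/(2Δx) = (1/2) × Δp_min
Δp'_min = 1/2 × 1.537e-26 kg·m/s = 7.686e-27 kg·m/s

Since Δp_min ∝ 1/Δx, when Δx is increased to 2 times its original value, Δp_min decreases to 1/2 of its original value.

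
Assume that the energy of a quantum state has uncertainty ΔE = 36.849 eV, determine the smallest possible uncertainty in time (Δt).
8.931 as

Using the energy-time uncertainty principle:
ΔEΔt ≥ ℏ/2

The minimum uncertainty in time is:
Δt_min = ℏ/(2ΔE)
Δt_min = (1.055e-34 J·s) / (2 × 5.904e-18 J)
Δt_min = 8.931e-18 s = 8.931 as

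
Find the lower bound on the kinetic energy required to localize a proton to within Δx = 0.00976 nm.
54.457 meV

Localizing a particle requires giving it sufficient momentum uncertainty:

1. From uncertainty principle: Δp ≥ ℏ/(2Δx)
   Δp_min = (1.055e-34 J·s) / (2 × 9.760e-12 m)
   Δp_min = 5.403e-24 kg·m/s

2. This momentum uncertainty corresponds to kinetic energy:
   KE ≈ (Δp)²/(2m) = (5.403e-24)²/(2 × 1.673e-27 kg)
   KE = 8.725e-21 J = 54.457 meV

Tighter localization requires more energy.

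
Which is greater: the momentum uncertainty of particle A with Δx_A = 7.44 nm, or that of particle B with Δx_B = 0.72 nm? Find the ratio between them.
Particle B has the larger minimum momentum uncertainty, by a factor of 10.33.

For each particle, the minimum momentum uncertainty is Δp_min = ℏ/(2Δx):

Particle A: Δp_A = ℏ/(2×7.440e-09 m) = 7.087e-27 kg·m/s
Particle B: Δp_B = ℏ/(2×7.200e-10 m) = 7.323e-26 kg·m/s

Ratio: Δp_B/Δp_A = 10.33

Since Δp_min ∝ 1/Δx, the particle with smaller position uncertainty (B) has larger momentum uncertainty.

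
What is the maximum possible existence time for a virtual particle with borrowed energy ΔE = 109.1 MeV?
3.017 ys

Using the energy-time uncertainty principle:
ΔEΔt ≥ ℏ/2

For a virtual particle borrowing energy ΔE, the maximum lifetime is:
Δt_max = ℏ/(2ΔE)

Converting energy:
ΔE = 109.1 MeV = 1.748e-11 J

Δt_max = (1.055e-34 J·s) / (2 × 1.748e-11 J)
Δt_max = 3.017e-24 s = 3.017 ys

Virtual particles with higher borrowed energy exist for shorter times.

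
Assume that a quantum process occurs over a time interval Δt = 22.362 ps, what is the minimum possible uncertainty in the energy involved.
14.717 μeV

Using the energy-time uncertainty principle:
ΔEΔt ≥ ℏ/2

The minimum uncertainty in energy is:
ΔE_min = ℏ/(2Δt)
ΔE_min = (1.055e-34 J·s) / (2 × 2.236e-11 s)
ΔE_min = 2.358e-24 J = 14.717 μeV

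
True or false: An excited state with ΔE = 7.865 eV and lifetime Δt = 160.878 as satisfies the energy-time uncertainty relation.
Yes, it satisfies the uncertainty relation.

Calculate the product ΔEΔt:
ΔE = 7.865 eV = 1.260e-18 J
ΔEΔt = (1.260e-18 J) × (1.609e-16 s)
ΔEΔt = 2.027e-34 J·s

Compare to the minimum allowed value ℏ/2:
ℏ/2 = 5.273e-35 J·s

Since ΔEΔt = 2.027e-34 J·s ≥ 5.273e-35 J·s = ℏ/2,
this satisfies the uncertainty relation.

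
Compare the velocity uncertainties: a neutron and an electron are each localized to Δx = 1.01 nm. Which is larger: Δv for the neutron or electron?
The electron has the larger minimum velocity uncertainty, by a ratio of 1838.7.

For both particles, Δp_min = ℏ/(2Δx) = 5.221e-26 kg·m/s (same for both).

The velocity uncertainty is Δv = Δp/m:
- neutron: Δv = 5.221e-26 / 1.675e-27 = 3.117e+01 m/s = 31.169 m/s
- electron: Δv = 5.221e-26 / 9.109e-31 = 5.731e+04 m/s = 57.311 km/s

Ratio: 5.731e+04 / 3.117e+01 = 1838.7

The lighter particle has larger velocity uncertainty because Δv ∝ 1/m.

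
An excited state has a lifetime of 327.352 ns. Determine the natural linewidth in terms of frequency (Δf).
243.095 kHz

Using the energy-time uncertainty principle and E = hf:
ΔEΔt ≥ ℏ/2
hΔf·Δt ≥ ℏ/2

The minimum frequency uncertainty is:
Δf = ℏ/(2hτ) = 1/(4πτ)
Δf = 1/(4π × 3.274e-07 s)
Δf = 2.431e+05 Hz = 243.095 kHz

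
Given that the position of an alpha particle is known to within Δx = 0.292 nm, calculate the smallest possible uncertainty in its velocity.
27.176 m/s

Using the Heisenberg uncertainty principle and Δp = mΔv:
ΔxΔp ≥ ℏ/2
Δx(mΔv) ≥ ℏ/2

The minimum uncertainty in velocity is:
Δv_min = ℏ/(2mΔx)
Δv_min = (1.055e-34 J·s) / (2 × 6.645e-27 kg × 2.920e-10 m)
Δv_min = 2.718e+01 m/s = 27.176 m/s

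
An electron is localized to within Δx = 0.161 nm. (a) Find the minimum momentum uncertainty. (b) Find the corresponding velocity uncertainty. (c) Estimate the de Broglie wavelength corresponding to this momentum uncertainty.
(a) Δp_min = 3.275 × 10^-25 kg·m/s
(b) Δv_min = 359.527 km/s
(c) λ_dB = 2.023 nm

Step-by-step:

(a) From the uncertainty principle:
Δp_min = ℏ/(2Δx) = (1.055e-34 J·s)/(2 × 1.610e-10 m) = 3.275e-25 kg·m/s

(b) The velocity uncertainty:
Δv = Δp/m = (3.275e-25 kg·m/s)/(9.109e-31 kg) = 3.595e+05 m/s = 359.527 km/s

(c) The de Broglie wavelength for this momentum:
λ = h/p = (6.626e-34 J·s)/(3.275e-25 kg·m/s) = 2.023e-09 m = 2.023 nm

Note: The de Broglie wavelength is comparable to the localization size, as expected from wave-particle duality.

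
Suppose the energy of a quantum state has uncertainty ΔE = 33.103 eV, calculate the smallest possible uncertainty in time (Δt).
9.942 as

Using the energy-time uncertainty principle:
ΔEΔt ≥ ℏ/2

The minimum uncertainty in time is:
Δt_min = ℏ/(2ΔE)
Δt_min = (1.055e-34 J·s) / (2 × 5.304e-18 J)
Δt_min = 9.942e-18 s = 9.942 as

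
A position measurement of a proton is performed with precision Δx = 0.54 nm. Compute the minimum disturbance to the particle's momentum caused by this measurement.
9.765 × 10^-26 kg·m/s

The uncertainty principle implies that measuring position disturbs momentum:
ΔxΔp ≥ ℏ/2

When we measure position with precision Δx, we necessarily introduce a momentum uncertainty:
Δp ≥ ℏ/(2Δx)
Δp_min = (1.055e-34 J·s) / (2 × 5.400e-10 m)
Δp_min = 9.765e-26 kg·m/s

The more precisely we measure position, the greater the momentum disturbance.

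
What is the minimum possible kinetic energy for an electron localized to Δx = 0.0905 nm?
1.163 eV

Localizing a particle requires giving it sufficient momentum uncertainty:

1. From uncertainty principle: Δp ≥ ℏ/(2Δx)
   Δp_min = (1.055e-34 J·s) / (2 × 9.050e-11 m)
   Δp_min = 5.826e-25 kg·m/s

2. This momentum uncertainty corresponds to kinetic energy:
   KE ≈ (Δp)²/(2m) = (5.826e-25)²/(2 × 9.109e-31 kg)
   KE = 1.863e-19 J = 1.163 eV

Tighter localization requires more energy.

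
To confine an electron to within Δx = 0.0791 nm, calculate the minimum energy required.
1.522 eV

Localizing a particle requires giving it sufficient momentum uncertainty:

1. From uncertainty principle: Δp ≥ ℏ/(2Δx)
   Δp_min = (1.055e-34 J·s) / (2 × 7.910e-11 m)
   Δp_min = 6.666e-25 kg·m/s

2. This momentum uncertainty corresponds to kinetic energy:
   KE ≈ (Δp)²/(2m) = (6.666e-25)²/(2 × 9.109e-31 kg)
   KE = 2.439e-19 J = 1.522 eV

Tighter localization requires more energy.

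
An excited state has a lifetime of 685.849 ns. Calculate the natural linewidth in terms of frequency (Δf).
116.028 kHz

Using the energy-time uncertainty principle and E = hf:
ΔEΔt ≥ ℏ/2
hΔf·Δt ≥ ℏ/2

The minimum frequency uncertainty is:
Δf = ℏ/(2hτ) = 1/(4πτ)
Δf = 1/(4π × 6.858e-07 s)
Δf = 1.160e+05 Hz = 116.028 kHz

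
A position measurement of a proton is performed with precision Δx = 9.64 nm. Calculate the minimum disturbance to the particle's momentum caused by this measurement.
5.470 × 10^-27 kg·m/s

The uncertainty principle implies that measuring position disturbs momentum:
ΔxΔp ≥ ℏ/2

When we measure position with precision Δx, we necessarily introduce a momentum uncertainty:
Δp ≥ ℏ/(2Δx)
Δp_min = (1.055e-34 J·s) / (2 × 9.640e-09 m)
Δp_min = 5.470e-27 kg·m/s

The more precisely we measure position, the greater the momentum disturbance.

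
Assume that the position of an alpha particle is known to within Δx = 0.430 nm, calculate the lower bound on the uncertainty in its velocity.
18.455 m/s

Using the Heisenberg uncertainty principle and Δp = mΔv:
ΔxΔp ≥ ℏ/2
Δx(mΔv) ≥ ℏ/2

The minimum uncertainty in velocity is:
Δv_min = ℏ/(2mΔx)
Δv_min = (1.055e-34 J·s) / (2 × 6.645e-27 kg × 4.300e-10 m)
Δv_min = 1.845e+01 m/s = 18.455 m/s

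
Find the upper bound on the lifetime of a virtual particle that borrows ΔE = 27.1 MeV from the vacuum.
12.144 ys

Using the energy-time uncertainty principle:
ΔEΔt ≥ ℏ/2

For a virtual particle borrowing energy ΔE, the maximum lifetime is:
Δt_max = ℏ/(2ΔE)

Converting energy:
ΔE = 27.1 MeV = 4.342e-12 J

Δt_max = (1.055e-34 J·s) / (2 × 4.342e-12 J)
Δt_max = 1.214e-23 s = 12.144 ys

Virtual particles with higher borrowed energy exist for shorter times.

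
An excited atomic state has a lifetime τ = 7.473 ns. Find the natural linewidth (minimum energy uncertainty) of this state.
44.039 neV

Using the energy-time uncertainty principle:
ΔEΔt ≥ ℏ/2

The lifetime τ represents the time uncertainty Δt.
The natural linewidth (minimum energy uncertainty) is:

ΔE = ℏ/(2τ)
ΔE = (1.055e-34 J·s) / (2 × 7.473e-09 s)
ΔE = 7.056e-27 J = 44.039 neV

This natural linewidth limits the precision of spectroscopic measurements.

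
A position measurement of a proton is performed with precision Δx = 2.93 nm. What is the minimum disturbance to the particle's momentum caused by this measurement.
1.800 × 10^-26 kg·m/s

The uncertainty principle implies that measuring position disturbs momentum:
ΔxΔp ≥ ℏ/2

When we measure position with precision Δx, we necessarily introduce a momentum uncertainty:
Δp ≥ ℏ/(2Δx)
Δp_min = (1.055e-34 J·s) / (2 × 2.930e-09 m)
Δp_min = 1.800e-26 kg·m/s

The more precisely we measure position, the greater the momentum disturbance.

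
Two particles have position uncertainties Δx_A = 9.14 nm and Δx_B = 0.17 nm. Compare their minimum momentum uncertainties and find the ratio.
Particle B has the larger minimum momentum uncertainty, by a factor of 53.76.

For each particle, the minimum momentum uncertainty is Δp_min = ℏ/(2Δx):

Particle A: Δp_A = ℏ/(2×9.140e-09 m) = 5.769e-27 kg·m/s
Particle B: Δp_B = ℏ/(2×1.700e-10 m) = 3.102e-25 kg·m/s

Ratio: Δp_B/Δp_A = 53.76

Since Δp_min ∝ 1/Δx, the particle with smaller position uncertainty (B) has larger momentum uncertainty.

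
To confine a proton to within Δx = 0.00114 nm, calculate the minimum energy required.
3.992 eV

Localizing a particle requires giving it sufficient momentum uncertainty:

1. From uncertainty principle: Δp ≥ ℏ/(2Δx)
   Δp_min = (1.055e-34 J·s) / (2 × 1.140e-12 m)
   Δp_min = 4.625e-23 kg·m/s

2. This momentum uncertainty corresponds to kinetic energy:
   KE ≈ (Δp)²/(2m) = (4.625e-23)²/(2 × 1.673e-27 kg)
   KE = 6.395e-19 J = 3.992 eV

Tighter localization requires more energy.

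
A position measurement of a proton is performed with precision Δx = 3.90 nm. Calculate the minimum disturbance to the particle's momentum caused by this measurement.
1.352 × 10^-26 kg·m/s

The uncertainty principle implies that measuring position disturbs momentum:
ΔxΔp ≥ ℏ/2

When we measure position with precision Δx, we necessarily introduce a momentum uncertainty:
Δp ≥ ℏ/(2Δx)
Δp_min = (1.055e-34 J·s) / (2 × 3.900e-09 m)
Δp_min = 1.352e-26 kg·m/s

The more precisely we measure position, the greater the momentum disturbance.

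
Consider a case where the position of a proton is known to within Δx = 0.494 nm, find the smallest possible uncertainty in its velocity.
63.815 m/s

Using the Heisenberg uncertainty principle and Δp = mΔv:
ΔxΔp ≥ ℏ/2
Δx(mΔv) ≥ ℏ/2

The minimum uncertainty in velocity is:
Δv_min = ℏ/(2mΔx)
Δv_min = (1.055e-34 J·s) / (2 × 1.673e-27 kg × 4.940e-10 m)
Δv_min = 6.381e+01 m/s = 63.815 m/s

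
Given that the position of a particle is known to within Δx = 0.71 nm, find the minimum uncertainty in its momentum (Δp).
7.427 × 10^-26 kg·m/s

Using the Heisenberg uncertainty principle:
ΔxΔp ≥ ℏ/2

The minimum uncertainty in momentum is:
Δp_min = ℏ/(2Δx)
Δp_min = (1.055e-34 J·s) / (2 × 7.100e-10 m)
Δp_min = 7.427e-26 kg·m/s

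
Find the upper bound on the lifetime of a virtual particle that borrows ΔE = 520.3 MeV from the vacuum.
6.325 × 10^-25 s

Using the energy-time uncertainty principle:
ΔEΔt ≥ ℏ/2

For a virtual particle borrowing energy ΔE, the maximum lifetime is:
Δt_max = ℏ/(2ΔE)

Converting energy:
ΔE = 520.3 MeV = 8.336e-11 J

Δt_max = (1.055e-34 J·s) / (2 × 8.336e-11 J)
Δt_max = 6.325e-25 s = 6.325 × 10^-25 s

Virtual particles with higher borrowed energy exist for shorter times.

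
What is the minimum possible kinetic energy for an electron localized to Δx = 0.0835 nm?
1.366 eV

Localizing a particle requires giving it sufficient momentum uncertainty:

1. From uncertainty principle: Δp ≥ ℏ/(2Δx)
   Δp_min = (1.055e-34 J·s) / (2 × 8.350e-11 m)
   Δp_min = 6.315e-25 kg·m/s

2. This momentum uncertainty corresponds to kinetic energy:
   KE ≈ (Δp)²/(2m) = (6.315e-25)²/(2 × 9.109e-31 kg)
   KE = 2.189e-19 J = 1.366 eV

Tighter localization requires more energy.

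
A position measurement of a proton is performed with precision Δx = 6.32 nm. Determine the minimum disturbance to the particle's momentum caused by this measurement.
8.343 × 10^-27 kg·m/s

The uncertainty principle implies that measuring position disturbs momentum:
ΔxΔp ≥ ℏ/2

When we measure position with precision Δx, we necessarily introduce a momentum uncertainty:
Δp ≥ ℏ/(2Δx)
Δp_min = (1.055e-34 J·s) / (2 × 6.320e-09 m)
Δp_min = 8.343e-27 kg·m/s

The more precisely we measure position, the greater the momentum disturbance.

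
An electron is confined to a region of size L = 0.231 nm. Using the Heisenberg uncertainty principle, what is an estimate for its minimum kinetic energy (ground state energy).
178.500 meV

Using the uncertainty principle to estimate ground state energy:

1. The position uncertainty is approximately the confinement size:
   Δx ≈ L = 2.310e-10 m

2. From ΔxΔp ≥ ℏ/2, the minimum momentum uncertainty is:
   Δp ≈ ℏ/(2L) = 2.283e-25 kg·m/s

3. The kinetic energy is approximately:
   KE ≈ (Δp)²/(2m) = (2.283e-25)²/(2 × 9.109e-31 kg)
   KE ≈ 2.860e-20 J = 178.500 meV

This is an order-of-magnitude estimate of the ground state energy.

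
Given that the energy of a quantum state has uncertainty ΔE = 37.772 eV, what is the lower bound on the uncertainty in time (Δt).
8.713 as

Using the energy-time uncertainty principle:
ΔEΔt ≥ ℏ/2

The minimum uncertainty in time is:
Δt_min = ℏ/(2ΔE)
Δt_min = (1.055e-34 J·s) / (2 × 6.052e-18 J)
Δt_min = 8.713e-18 s = 8.713 as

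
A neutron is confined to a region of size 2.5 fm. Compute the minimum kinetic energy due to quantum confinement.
828.850 keV

Using the uncertainty principle:

1. Position uncertainty: Δx ≈ 2.500e-15 m
2. Minimum momentum uncertainty: Δp = ℏ/(2Δx) = 2.109e-20 kg·m/s
3. Minimum kinetic energy:
   KE = (Δp)²/(2m) = (2.109e-20)²/(2 × 1.675e-27 kg)
   KE = 1.328e-13 J = 828.850 keV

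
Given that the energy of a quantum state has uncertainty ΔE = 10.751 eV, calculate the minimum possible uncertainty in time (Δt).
30.612 as

Using the energy-time uncertainty principle:
ΔEΔt ≥ ℏ/2

The minimum uncertainty in time is:
Δt_min = ℏ/(2ΔE)
Δt_min = (1.055e-34 J·s) / (2 × 1.723e-18 J)
Δt_min = 3.061e-17 s = 30.612 as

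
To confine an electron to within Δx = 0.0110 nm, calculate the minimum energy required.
78.719 eV

Localizing a particle requires giving it sufficient momentum uncertainty:

1. From uncertainty principle: Δp ≥ ℏ/(2Δx)
   Δp_min = (1.055e-34 J·s) / (2 × 1.100e-11 m)
   Δp_min = 4.794e-24 kg·m/s

2. This momentum uncertainty corresponds to kinetic energy:
   KE ≈ (Δp)²/(2m) = (4.794e-24)²/(2 × 9.109e-31 kg)
   KE = 1.261e-17 J = 78.719 eV

Tighter localization requires more energy.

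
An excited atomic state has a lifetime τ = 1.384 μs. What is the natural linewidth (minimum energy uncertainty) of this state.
237.793 peV

Using the energy-time uncertainty principle:
ΔEΔt ≥ ℏ/2

The lifetime τ represents the time uncertainty Δt.
The natural linewidth (minimum energy uncertainty) is:

ΔE = ℏ/(2τ)
ΔE = (1.055e-34 J·s) / (2 × 1.384e-06 s)
ΔE = 3.810e-29 J = 237.793 peV

This natural linewidth limits the precision of spectroscopic measurements.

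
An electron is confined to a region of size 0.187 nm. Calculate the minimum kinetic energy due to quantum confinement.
272.383 meV

Using the uncertainty principle:

1. Position uncertainty: Δx ≈ 1.870e-10 m
2. Minimum momentum uncertainty: Δp = ℏ/(2Δx) = 2.820e-25 kg·m/s
3. Minimum kinetic energy:
   KE = (Δp)²/(2m) = (2.820e-25)²/(2 × 9.109e-31 kg)
   KE = 4.364e-20 J = 272.383 meV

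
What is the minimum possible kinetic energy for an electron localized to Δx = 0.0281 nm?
12.063 eV

Localizing a particle requires giving it sufficient momentum uncertainty:

1. From uncertainty principle: Δp ≥ ℏ/(2Δx)
   Δp_min = (1.055e-34 J·s) / (2 × 2.810e-11 m)
   Δp_min = 1.876e-24 kg·m/s

2. This momentum uncertainty corresponds to kinetic energy:
   KE ≈ (Δp)²/(2m) = (1.876e-24)²/(2 × 9.109e-31 kg)
   KE = 1.933e-18 J = 12.063 eV

Tighter localization requires more energy.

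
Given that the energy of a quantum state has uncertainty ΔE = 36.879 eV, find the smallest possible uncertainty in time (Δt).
8.924 as

Using the energy-time uncertainty principle:
ΔEΔt ≥ ℏ/2

The minimum uncertainty in time is:
Δt_min = ℏ/(2ΔE)
Δt_min = (1.055e-34 J·s) / (2 × 5.909e-18 J)
Δt_min = 8.924e-18 s = 8.924 as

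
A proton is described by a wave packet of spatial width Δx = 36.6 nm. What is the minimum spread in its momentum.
1.441 × 10^-27 kg·m/s

For a wave packet, the spatial width Δx and momentum spread Δp are related by the uncertainty principle:
ΔxΔp ≥ ℏ/2

The minimum momentum spread is:
Δp_min = ℏ/(2Δx)
Δp_min = (1.055e-34 J·s) / (2 × 3.660e-08 m)
Δp_min = 1.441e-27 kg·m/s

A wave packet cannot have both a well-defined position and well-defined momentum.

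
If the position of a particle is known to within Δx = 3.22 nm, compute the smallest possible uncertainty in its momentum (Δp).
1.638 × 10^-26 kg·m/s

Using the Heisenberg uncertainty principle:
ΔxΔp ≥ ℏ/2

The minimum uncertainty in momentum is:
Δp_min = ℏ/(2Δx)
Δp_min = (1.055e-34 J·s) / (2 × 3.220e-09 m)
Δp_min = 1.638e-26 kg·m/s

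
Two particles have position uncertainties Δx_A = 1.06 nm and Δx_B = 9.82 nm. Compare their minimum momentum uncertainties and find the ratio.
Particle A has the larger minimum momentum uncertainty, by a factor of 9.26.

For each particle, the minimum momentum uncertainty is Δp_min = ℏ/(2Δx):

Particle A: Δp_A = ℏ/(2×1.060e-09 m) = 4.974e-26 kg·m/s
Particle B: Δp_B = ℏ/(2×9.820e-09 m) = 5.370e-27 kg·m/s

Ratio: Δp_A/Δp_B = 9.26

Since Δp_min ∝ 1/Δx, the particle with smaller position uncertainty (A) has larger momentum uncertainty.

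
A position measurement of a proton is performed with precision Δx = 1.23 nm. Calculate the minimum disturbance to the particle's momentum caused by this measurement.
4.287 × 10^-26 kg·m/s

The uncertainty principle implies that measuring position disturbs momentum:
ΔxΔp ≥ ℏ/2

When we measure position with precision Δx, we necessarily introduce a momentum uncertainty:
Δp ≥ ℏ/(2Δx)
Δp_min = (1.055e-34 J·s) / (2 × 1.230e-09 m)
Δp_min = 4.287e-26 kg·m/s

The more precisely we measure position, the greater the momentum disturbance.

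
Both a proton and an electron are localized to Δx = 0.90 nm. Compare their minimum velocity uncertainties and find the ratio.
The electron has the larger minimum velocity uncertainty, by a ratio of 1836.2.

For both particles, Δp_min = ℏ/(2Δx) = 5.859e-26 kg·m/s (same for both).

The velocity uncertainty is Δv = Δp/m:
- proton: Δv = 5.859e-26 / 1.673e-27 = 3.503e+01 m/s = 35.027 m/s
- electron: Δv = 5.859e-26 / 9.109e-31 = 6.432e+04 m/s = 64.315 km/s

Ratio: 6.432e+04 / 3.503e+01 = 1836.2

The lighter particle has larger velocity uncertainty because Δv ∝ 1/m.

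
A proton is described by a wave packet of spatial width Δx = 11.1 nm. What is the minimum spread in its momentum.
4.750 × 10^-27 kg·m/s

For a wave packet, the spatial width Δx and momentum spread Δp are related by the uncertainty principle:
ΔxΔp ≥ ℏ/2

The minimum momentum spread is:
Δp_min = ℏ/(2Δx)
Δp_min = (1.055e-34 J·s) / (2 × 1.110e-08 m)
Δp_min = 4.750e-27 kg·m/s

A wave packet cannot have both a well-defined position and well-defined momentum.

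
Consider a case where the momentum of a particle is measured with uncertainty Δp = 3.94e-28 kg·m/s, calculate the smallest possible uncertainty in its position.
133.829 nm

Using the Heisenberg uncertainty principle:
ΔxΔp ≥ ℏ/2

The minimum uncertainty in position is:
Δx_min = ℏ/(2Δp)
Δx_min = (1.055e-34 J·s) / (2 × 3.940e-28 kg·m/s)
Δx_min = 1.338e-07 m = 133.829 nm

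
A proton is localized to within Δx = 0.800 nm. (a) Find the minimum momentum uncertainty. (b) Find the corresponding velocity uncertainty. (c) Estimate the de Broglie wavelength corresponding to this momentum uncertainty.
(a) Δp_min = 6.591 × 10^-26 kg·m/s
(b) Δv_min = 39.406 m/s
(c) λ_dB = 10.053 nm

Step-by-step:

(a) From the uncertainty principle:
Δp_min = ℏ/(2Δx) = (1.055e-34 J·s)/(2 × 8.000e-10 m) = 6.591e-26 kg·m/s

(b) The velocity uncertainty:
Δv = Δp/m = (6.591e-26 kg·m/s)/(1.673e-27 kg) = 3.941e+01 m/s = 39.406 m/s

(c) The de Broglie wavelength for this momentum:
λ = h/p = (6.626e-34 J·s)/(6.591e-26 kg·m/s) = 1.005e-08 m = 10.053 nm

Note: The de Broglie wavelength is comparable to the localization size, as expected from wave-particle duality.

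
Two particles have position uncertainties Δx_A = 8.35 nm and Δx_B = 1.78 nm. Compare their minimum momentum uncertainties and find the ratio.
Particle B has the larger minimum momentum uncertainty, by a factor of 4.69.

For each particle, the minimum momentum uncertainty is Δp_min = ℏ/(2Δx):

Particle A: Δp_A = ℏ/(2×8.350e-09 m) = 6.315e-27 kg·m/s
Particle B: Δp_B = ℏ/(2×1.780e-09 m) = 2.962e-26 kg·m/s

Ratio: Δp_B/Δp_A = 4.69

Since Δp_min ∝ 1/Δx, the particle with smaller position uncertainty (B) has larger momentum uncertainty.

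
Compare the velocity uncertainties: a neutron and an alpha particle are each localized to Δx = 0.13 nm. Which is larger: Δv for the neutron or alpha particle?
The neutron has the larger minimum velocity uncertainty, by a ratio of 4.0.

For both particles, Δp_min = ℏ/(2Δx) = 4.056e-25 kg·m/s (same for both).

The velocity uncertainty is Δv = Δp/m:
- neutron: Δv = 4.056e-25 / 1.675e-27 = 2.422e+02 m/s = 242.162 m/s
- alpha particle: Δv = 4.056e-25 / 6.645e-27 = 6.104e+01 m/s = 61.042 m/s

Ratio: 2.422e+02 / 6.104e+01 = 4.0

The lighter particle has larger velocity uncertainty because Δv ∝ 1/m.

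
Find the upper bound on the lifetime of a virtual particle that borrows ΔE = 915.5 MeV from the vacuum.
3.595 × 10^-25 s

Using the energy-time uncertainty principle:
ΔEΔt ≥ ℏ/2

For a virtual particle borrowing energy ΔE, the maximum lifetime is:
Δt_max = ℏ/(2ΔE)

Converting energy:
ΔE = 915.5 MeV = 1.467e-10 J

Δt_max = (1.055e-34 J·s) / (2 × 1.467e-10 J)
Δt_max = 3.595e-25 s = 3.595 × 10^-25 s

Virtual particles with higher borrowed energy exist for shorter times.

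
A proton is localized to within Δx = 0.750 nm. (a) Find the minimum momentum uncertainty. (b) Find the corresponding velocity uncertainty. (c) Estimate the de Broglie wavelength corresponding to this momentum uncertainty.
(a) Δp_min = 7.030 × 10^-26 kg·m/s
(b) Δv_min = 42.033 m/s
(c) λ_dB = 9.425 nm

Step-by-step:

(a) From the uncertainty principle:
Δp_min = ℏ/(2Δx) = (1.055e-34 J·s)/(2 × 7.500e-10 m) = 7.030e-26 kg·m/s

(b) The velocity uncertainty:
Δv = Δp/m = (7.030e-26 kg·m/s)/(1.673e-27 kg) = 4.203e+01 m/s = 42.033 m/s

(c) The de Broglie wavelength for this momentum:
λ = h/p = (6.626e-34 J·s)/(7.030e-26 kg·m/s) = 9.425e-09 m = 9.425 nm

Note: The de Broglie wavelength is comparable to the localization size, as expected from wave-particle duality.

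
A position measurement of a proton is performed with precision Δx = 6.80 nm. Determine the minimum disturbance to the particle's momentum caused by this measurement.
7.754 × 10^-27 kg·m/s

The uncertainty principle implies that measuring position disturbs momentum:
ΔxΔp ≥ ℏ/2

When we measure position with precision Δx, we necessarily introduce a momentum uncertainty:
Δp ≥ ℏ/(2Δx)
Δp_min = (1.055e-34 J·s) / (2 × 6.800e-09 m)
Δp_min = 7.754e-27 kg·m/s

The more precisely we measure position, the greater the momentum disturbance.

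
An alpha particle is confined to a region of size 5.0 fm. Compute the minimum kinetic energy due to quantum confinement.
52.232 keV

Using the uncertainty principle:

1. Position uncertainty: Δx ≈ 5.000e-15 m
2. Minimum momentum uncertainty: Δp = ℏ/(2Δx) = 1.055e-20 kg·m/s
3. Minimum kinetic energy:
   KE = (Δp)²/(2m) = (1.055e-20)²/(2 × 6.645e-27 kg)
   KE = 8.369e-15 J = 52.232 keV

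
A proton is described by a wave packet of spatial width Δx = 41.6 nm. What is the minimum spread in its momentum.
1.268 × 10^-27 kg·m/s

For a wave packet, the spatial width Δx and momentum spread Δp are related by the uncertainty principle:
ΔxΔp ≥ ℏ/2

The minimum momentum spread is:
Δp_min = ℏ/(2Δx)
Δp_min = (1.055e-34 J·s) / (2 × 4.160e-08 m)
Δp_min = 1.268e-27 kg·m/s

A wave packet cannot have both a well-defined position and well-defined momentum.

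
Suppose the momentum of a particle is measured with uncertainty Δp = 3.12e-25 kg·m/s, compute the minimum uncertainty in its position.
169.002 pm

Using the Heisenberg uncertainty principle:
ΔxΔp ≥ ℏ/2

The minimum uncertainty in position is:
Δx_min = ℏ/(2Δp)
Δx_min = (1.055e-34 J·s) / (2 × 3.120e-25 kg·m/s)
Δx_min = 1.690e-10 m = 169.002 pm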